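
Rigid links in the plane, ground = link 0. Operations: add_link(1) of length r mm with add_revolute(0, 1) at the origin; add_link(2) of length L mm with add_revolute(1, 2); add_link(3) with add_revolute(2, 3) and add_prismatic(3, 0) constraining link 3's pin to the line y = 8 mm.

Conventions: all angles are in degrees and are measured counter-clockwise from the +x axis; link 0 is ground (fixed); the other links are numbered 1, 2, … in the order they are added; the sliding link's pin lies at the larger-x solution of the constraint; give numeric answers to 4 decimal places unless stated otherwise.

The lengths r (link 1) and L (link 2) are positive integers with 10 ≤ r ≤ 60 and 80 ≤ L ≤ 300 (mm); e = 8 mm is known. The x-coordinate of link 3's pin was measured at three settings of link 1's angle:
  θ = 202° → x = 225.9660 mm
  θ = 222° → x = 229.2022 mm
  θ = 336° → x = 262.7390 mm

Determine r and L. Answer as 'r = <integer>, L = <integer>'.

constraint per measurement: (x − r cos θ)² + (r sin θ − e)² = L²
subtracting the θ₁ and θ₂ equations cancels the r² and L² terms:
r = (x₁² − x₂²) / (2[(x₁cos θ₁ + e sin θ₁) − (x₂cos θ₂ + e sin θ₂)]) = 20.0000 → r = 20
L² = (x₁ − r cos θ₁)² + (r sin θ₁ − e)² = 60024.9883 → L = 245.0000 → L = 245
check at θ₃=336°: x = 262.7390 (printed 262.7390) ✓

r = 20, L = 245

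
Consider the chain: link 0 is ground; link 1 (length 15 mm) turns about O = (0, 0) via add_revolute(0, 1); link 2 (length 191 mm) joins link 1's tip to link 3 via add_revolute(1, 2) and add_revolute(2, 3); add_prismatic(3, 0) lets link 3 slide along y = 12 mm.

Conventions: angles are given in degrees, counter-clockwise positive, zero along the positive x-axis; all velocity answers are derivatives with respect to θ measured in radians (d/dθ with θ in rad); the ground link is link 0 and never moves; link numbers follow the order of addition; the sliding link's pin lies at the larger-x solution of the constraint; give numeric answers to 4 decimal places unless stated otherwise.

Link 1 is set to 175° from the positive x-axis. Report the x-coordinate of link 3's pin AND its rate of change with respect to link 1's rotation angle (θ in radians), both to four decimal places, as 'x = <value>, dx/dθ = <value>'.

geometry: r = 15 mm, L = 191 mm, e = 12 mm
crank pin P = (r cos θ, r sin θ) = (-14.942920, 1.307336)
h = r sin θ − e = 1.307336 − 12 = -10.692664
x = r cos θ + √(L² − h²) = -14.942920 + 190.700464 = 175.757543
dx/dθ = −r sin θ − h·r cos θ/√(L² − h²) (θ in radians; h = -10.692664) = -2.145193

x = 175.7575, dx/dθ = -2.1452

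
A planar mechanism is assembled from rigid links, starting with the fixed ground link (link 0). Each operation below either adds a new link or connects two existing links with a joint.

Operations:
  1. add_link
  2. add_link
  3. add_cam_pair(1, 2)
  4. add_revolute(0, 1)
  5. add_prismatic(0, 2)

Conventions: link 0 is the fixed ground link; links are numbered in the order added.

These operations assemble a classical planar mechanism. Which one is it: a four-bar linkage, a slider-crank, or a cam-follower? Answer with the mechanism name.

links: 3 (incl. ground); joints: 1 revolute, 1 prismatic, 1 higher (cam) pair, forming one closed loop
3 links, revolute + prismatic + higher pair in one loop → cam-follower

cam-follower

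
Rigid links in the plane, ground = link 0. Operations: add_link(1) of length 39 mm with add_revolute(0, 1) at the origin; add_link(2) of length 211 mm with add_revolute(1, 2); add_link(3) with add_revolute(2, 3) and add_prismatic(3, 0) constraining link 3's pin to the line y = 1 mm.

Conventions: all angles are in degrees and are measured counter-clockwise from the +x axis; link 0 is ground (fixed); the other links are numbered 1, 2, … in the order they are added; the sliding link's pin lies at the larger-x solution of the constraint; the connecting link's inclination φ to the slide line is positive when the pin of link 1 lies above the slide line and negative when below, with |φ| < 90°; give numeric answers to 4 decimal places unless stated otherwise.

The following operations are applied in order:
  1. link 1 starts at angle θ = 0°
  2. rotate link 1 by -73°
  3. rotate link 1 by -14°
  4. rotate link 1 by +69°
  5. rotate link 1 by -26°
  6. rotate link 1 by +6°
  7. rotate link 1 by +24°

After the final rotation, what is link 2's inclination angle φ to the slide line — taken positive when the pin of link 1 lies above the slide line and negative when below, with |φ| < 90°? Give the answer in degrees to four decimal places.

geometry: r = 39 mm, L = 211 mm, e = 1 mm; θ starts at 0°
rotate link 1 by -73°: θ ← 0° -73° = -73°
rotate link 1 by -14°: θ ← -73° -14° = -87°
rotate link 1 by +69°: θ ← -87° +69° = -18°
rotate link 1 by -26°: θ ← -18° -26° = -44°
rotate link 1 by +6°: θ ← -44° +6° = -38°
rotate link 1 by +24°: θ ← -38° +24° = -14°
h = r sin θ − e = -9.434954 − 1 = -10.434954
sin φ = h / L = -10.434954 / 211 = -0.04945476
φ = arcsin(-0.04945476) = -2.834705°

-2.8347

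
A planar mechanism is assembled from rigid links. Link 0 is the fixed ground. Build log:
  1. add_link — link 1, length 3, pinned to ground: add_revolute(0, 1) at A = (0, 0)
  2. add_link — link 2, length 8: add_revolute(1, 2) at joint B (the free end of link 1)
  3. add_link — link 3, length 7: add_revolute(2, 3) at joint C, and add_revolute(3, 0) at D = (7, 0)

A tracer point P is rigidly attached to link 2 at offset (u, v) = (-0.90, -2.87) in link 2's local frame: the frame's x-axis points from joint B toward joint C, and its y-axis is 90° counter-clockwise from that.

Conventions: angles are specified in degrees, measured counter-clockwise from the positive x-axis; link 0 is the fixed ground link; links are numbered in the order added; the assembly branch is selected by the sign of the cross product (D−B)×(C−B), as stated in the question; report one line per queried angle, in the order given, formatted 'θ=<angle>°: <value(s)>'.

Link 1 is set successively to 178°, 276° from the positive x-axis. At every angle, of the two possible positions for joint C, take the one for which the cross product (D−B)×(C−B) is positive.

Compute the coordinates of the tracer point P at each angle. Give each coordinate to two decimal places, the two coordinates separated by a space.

A=(0,0), D=(7.00,0)
θ=178°: B = A + 3.00·(cos178°, sin178°) = (-2.9982, 0.1047)
θ=178°: |BD| = 9.9987
θ=178°: circle(B,8.00) ∩ circle(D,7.00): a=5.7495, h=5.5627
θ=178°:   candidates: C₊=(2.8092,5.6069) cross=55.620; C₋=(2.6927,-5.5179) cross=-55.620
θ=178°:   branch + wants cross > 0 → take C=(2.8092,5.6069) (cross=55.620)
θ=178°: ex = (C−B)/|BC| = (0.7259,0.6878); ey = (-0.6878,0.7259)
θ=178°: P = B + -0.90·ex + -2.87·ey = (-1.6776,-2.5977)
θ=276°: B = A + 3.00·(cos276°, sin276°) = (0.3136, -2.9836)
θ=276°: |BD| = 7.3219
θ=276°: circle(B,8.00) ∩ circle(D,7.00): a=4.6853, h=6.4845
θ=276°:   candidates: C₊=(1.9499,4.8473) cross=47.478; C₋=(7.2346,-6.9961) cross=-47.478
θ=276°:   branch + wants cross > 0 → take C=(1.9499,4.8473) (cross=47.478)
θ=276°: ex = (C−B)/|BC| = (0.2045,0.9789); ey = (-0.9789,0.2045)
θ=276°: P = B + -0.90·ex + -2.87·ey = (2.9388,-4.4516)

θ=178°: -1.68 -2.60
θ=276°: 2.94 -4.45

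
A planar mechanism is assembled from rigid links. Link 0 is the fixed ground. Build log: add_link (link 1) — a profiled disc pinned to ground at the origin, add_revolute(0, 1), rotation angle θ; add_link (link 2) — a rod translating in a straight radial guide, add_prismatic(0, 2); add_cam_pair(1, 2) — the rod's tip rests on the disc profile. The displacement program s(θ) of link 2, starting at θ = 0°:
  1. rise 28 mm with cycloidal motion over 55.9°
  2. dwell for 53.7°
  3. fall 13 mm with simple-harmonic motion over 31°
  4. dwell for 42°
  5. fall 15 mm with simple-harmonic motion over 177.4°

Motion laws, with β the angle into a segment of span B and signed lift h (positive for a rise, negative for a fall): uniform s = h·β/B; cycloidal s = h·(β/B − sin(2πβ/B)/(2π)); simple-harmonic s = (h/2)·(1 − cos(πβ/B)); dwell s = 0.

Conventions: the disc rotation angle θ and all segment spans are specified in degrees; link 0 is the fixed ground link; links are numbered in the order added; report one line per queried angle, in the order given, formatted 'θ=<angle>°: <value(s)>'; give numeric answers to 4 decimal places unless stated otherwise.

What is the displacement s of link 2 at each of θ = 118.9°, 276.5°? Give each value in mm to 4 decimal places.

seg 1 [0°–55.9°] cycloidal, h=28: full span → s += 28 → s = 28.0000
seg 2 [55.9°–109.6°] dwell: s stays 28.0000
seg 3 [109.6°–140.6°] simple-harmonic, h=-13: θ=118.9° here. β=9.3, B=31. -13/2·(1 − cos(π·0.3000)) = -2.6794 → s = 25.3206
seg 3 [109.6°–140.6°] simple-harmonic, h=-13: full span → s += -13 → s = 15.0000
seg 4 [140.6°–182.6°] dwell: s stays 15.0000
seg 5 [182.6°–360°] simple-harmonic, h=-15: θ=276.5° here. β=93.9, B=177.4. -15/2·(1 − cos(π·0.5293)) = -8.1897 → s = 6.8103

θ=118.9°: 25.3206
θ=276.5°: 6.8103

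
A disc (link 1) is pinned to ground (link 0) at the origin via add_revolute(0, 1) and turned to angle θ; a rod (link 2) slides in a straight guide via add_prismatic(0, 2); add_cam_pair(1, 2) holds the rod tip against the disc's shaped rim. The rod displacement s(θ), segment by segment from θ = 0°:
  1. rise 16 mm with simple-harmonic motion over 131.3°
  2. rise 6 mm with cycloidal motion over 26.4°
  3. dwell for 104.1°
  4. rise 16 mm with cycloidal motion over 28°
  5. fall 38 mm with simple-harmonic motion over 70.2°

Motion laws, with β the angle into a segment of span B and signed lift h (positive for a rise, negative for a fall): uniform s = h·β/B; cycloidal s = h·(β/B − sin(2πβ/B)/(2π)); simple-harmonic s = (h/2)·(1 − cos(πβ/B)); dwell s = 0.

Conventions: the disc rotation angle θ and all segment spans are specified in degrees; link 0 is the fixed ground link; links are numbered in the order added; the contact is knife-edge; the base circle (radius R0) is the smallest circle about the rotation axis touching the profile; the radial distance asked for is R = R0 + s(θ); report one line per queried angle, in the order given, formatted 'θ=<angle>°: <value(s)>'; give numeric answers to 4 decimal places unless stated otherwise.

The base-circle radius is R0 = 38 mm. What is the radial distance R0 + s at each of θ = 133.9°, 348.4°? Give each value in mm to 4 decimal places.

segment 1 (0° to 131.3°, simple-harmonic, h = 16) is passed completely: s = 0.0000 + (16) = 16.0000
θ = 133.9° falls in segment 2 (131.3° to 157.7°, cycloidal, h = 6): β = 133.9 − 131.3 = 2.6°, B = 26.4°; Δs = 6·(0.0985 − sin(2π·0.0985)/(2π)) = 0.0370; s = 16.0000 + 0.0370 = 16.0370
segment 2 (131.3° to 157.7°, cycloidal, h = 6) is passed completely: s = 16.0000 + (6) = 22.0000
segment 3 (157.7° to 261.8°, dwell): s unchanged at 22.0000
segment 4 (261.8° to 289.8°, cycloidal, h = 16) is passed completely: s = 22.0000 + (16) = 38.0000
θ = 348.4° falls in segment 5 (289.8° to 360°, simple-harmonic, h = -38): β = 348.4 − 289.8 = 58.6°, B = 70.2°; Δs = -38/2·(1 − cos(π·0.8348)) = -35.4968; s = 38.0000 − 35.4968 = 2.5032
θ=133.9°: R = R0 + s = 38 + 16.0370 = 54.0370
θ=348.4°: R = R0 + s = 38 + 2.5032 = 40.5032

θ=133.9°: 54.0370
θ=348.4°: 40.5032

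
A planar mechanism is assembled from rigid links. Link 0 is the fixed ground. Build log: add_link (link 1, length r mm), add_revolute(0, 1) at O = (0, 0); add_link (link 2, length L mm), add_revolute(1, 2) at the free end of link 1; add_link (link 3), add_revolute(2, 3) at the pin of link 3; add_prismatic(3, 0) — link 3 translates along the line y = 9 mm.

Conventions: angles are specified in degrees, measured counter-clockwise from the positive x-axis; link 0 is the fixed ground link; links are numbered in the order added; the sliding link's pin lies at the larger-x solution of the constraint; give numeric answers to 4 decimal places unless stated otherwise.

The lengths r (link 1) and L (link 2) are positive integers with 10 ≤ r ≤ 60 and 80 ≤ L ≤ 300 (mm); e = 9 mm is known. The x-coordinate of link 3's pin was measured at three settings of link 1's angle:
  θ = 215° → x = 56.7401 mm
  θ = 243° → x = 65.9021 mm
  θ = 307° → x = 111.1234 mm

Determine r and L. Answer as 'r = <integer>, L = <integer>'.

constraint per measurement: (x − r cos θ)² + (r sin θ − e)² = L²
subtracting the θ₁ and θ₂ equations cancels the r² and L² terms:
r = (x₁² − x₂²) / (2[(x₁cos θ₁ + e sin θ₁) − (x₂cos θ₂ + e sin θ₂)]) = 41.0002 → r = 41
L² = (x₁ − r cos θ₁)² + (r sin θ₁ − e)² = 9215.9974 → L = 96.0000 → L = 96
check at θ₃=307°: x = 111.1234 (printed 111.1234) ✓

r = 41, L = 96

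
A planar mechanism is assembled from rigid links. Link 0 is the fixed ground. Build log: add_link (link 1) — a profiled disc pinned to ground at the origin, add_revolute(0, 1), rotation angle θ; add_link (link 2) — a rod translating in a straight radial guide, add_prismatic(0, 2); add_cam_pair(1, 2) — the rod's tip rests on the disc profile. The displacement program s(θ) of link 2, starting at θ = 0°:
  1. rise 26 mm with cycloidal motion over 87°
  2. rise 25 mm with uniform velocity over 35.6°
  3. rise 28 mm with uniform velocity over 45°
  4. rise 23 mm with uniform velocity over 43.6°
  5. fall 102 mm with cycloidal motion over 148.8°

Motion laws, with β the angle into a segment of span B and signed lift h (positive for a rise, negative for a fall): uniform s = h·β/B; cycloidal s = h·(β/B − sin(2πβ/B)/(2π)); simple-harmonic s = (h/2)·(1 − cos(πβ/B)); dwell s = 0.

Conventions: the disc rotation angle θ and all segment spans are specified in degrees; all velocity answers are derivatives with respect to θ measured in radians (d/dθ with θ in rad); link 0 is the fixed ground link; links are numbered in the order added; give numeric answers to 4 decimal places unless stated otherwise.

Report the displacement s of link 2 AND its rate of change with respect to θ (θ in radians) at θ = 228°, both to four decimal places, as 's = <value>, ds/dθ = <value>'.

seg 1 [0°–87°] cycloidal, h=26: full span → s += 26 → s = 26.0000
seg 2 [87°–122.6°] uniform, h=25: full span → s += 25 → s = 51.0000
seg 3 [122.6°–167.6°] uniform, h=28: full span → s += 28 → s = 79.0000
seg 4 [167.6°–211.2°] uniform, h=23: full span → s += 23 → s = 102.0000
seg 5 [211.2°–360°] cycloidal, h=-102: θ=228° here. β=16.8, B=148.8. -102·(0.1129 − sin(2π·0.1129)/(2π)) = -0.9419 → s = 101.0581
velocity in seg [211.2°–360°] (cycloidal), θ in radians: β = 16.8° = 0.2932 rad, B = 148.8° = 2.5970 rad; ds/dθ = (h/B)(1 − cos(2πβ/B)) = ((-102)/2.5970)(1 − cos(2π·0.1129)) = -9.474855 mm/rad

s = 101.0581, ds/dθ = -9.4749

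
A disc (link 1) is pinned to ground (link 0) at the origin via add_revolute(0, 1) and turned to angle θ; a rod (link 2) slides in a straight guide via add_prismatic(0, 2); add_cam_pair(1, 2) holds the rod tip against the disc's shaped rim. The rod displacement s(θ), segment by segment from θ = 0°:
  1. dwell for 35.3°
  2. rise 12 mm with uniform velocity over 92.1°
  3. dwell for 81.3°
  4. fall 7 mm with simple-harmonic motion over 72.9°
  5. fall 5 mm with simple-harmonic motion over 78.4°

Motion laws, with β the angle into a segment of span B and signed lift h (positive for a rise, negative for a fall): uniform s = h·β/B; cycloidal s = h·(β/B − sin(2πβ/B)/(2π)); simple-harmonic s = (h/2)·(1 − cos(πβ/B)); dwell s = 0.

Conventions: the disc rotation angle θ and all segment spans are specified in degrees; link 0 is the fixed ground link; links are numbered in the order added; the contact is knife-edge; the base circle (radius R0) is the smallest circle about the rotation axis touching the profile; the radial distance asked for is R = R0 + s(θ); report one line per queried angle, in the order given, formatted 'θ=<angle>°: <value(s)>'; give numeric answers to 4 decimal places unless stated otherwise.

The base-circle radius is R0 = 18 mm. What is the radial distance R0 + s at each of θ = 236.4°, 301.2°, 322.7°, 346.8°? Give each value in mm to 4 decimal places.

segment 1 (0° to 35.3°, dwell): s unchanged at 0.0000
segment 2 (35.3° to 127.4°, uniform, h = 12) is passed completely: s = 0.0000 + (12) = 12.0000
segment 3 (127.4° to 208.7°, dwell): s unchanged at 12.0000
θ = 236.4° falls in segment 4 (208.7° to 281.6°, simple-harmonic, h = -7): β = 236.4 − 208.7 = 27.7°, B = 72.9°; Δs = -7/2·(1 − cos(π·0.3800)) = -2.2113; s = 12.0000 − 2.2113 = 9.7887
segment 4 (208.7° to 281.6°, simple-harmonic, h = -7) is passed completely: s = 12.0000 + (-7) = 5.0000
θ = 301.2° falls in segment 5 (281.6° to 360°, simple-harmonic, h = -5): β = 301.2 − 281.6 = 19.6°, B = 78.4°; Δs = -5/2·(1 − cos(π·0.2500)) = -0.7322; s = 5.0000 − 0.7322 = 4.2678
θ = 322.7° falls in segment 5 (281.6° to 360°, simple-harmonic, h = -5): β = 322.7 − 281.6 = 41.1°, B = 78.4°; Δs = -5/2·(1 − cos(π·0.5242)) = -2.6902; s = 5.0000 − 2.6902 = 2.3098
θ = 346.8° falls in segment 5 (281.6° to 360°, simple-harmonic, h = -5): β = 346.8 − 281.6 = 65.2°, B = 78.4°; Δs = -5/2·(1 − cos(π·0.8316)) = -4.6584; s = 5.0000 − 4.6584 = 0.3416
θ=236.4°: R = R0 + s = 18 + 9.7887 = 27.7887
θ=301.2°: R = R0 + s = 18 + 4.2678 = 22.2678
θ=322.7°: R = R0 + s = 18 + 2.3098 = 20.3098
θ=346.8°: R = R0 + s = 18 + 0.3416 = 18.3416

θ=236.4°: 27.7887
θ=301.2°: 22.2678
θ=322.7°: 20.3098
θ=346.8°: 18.3416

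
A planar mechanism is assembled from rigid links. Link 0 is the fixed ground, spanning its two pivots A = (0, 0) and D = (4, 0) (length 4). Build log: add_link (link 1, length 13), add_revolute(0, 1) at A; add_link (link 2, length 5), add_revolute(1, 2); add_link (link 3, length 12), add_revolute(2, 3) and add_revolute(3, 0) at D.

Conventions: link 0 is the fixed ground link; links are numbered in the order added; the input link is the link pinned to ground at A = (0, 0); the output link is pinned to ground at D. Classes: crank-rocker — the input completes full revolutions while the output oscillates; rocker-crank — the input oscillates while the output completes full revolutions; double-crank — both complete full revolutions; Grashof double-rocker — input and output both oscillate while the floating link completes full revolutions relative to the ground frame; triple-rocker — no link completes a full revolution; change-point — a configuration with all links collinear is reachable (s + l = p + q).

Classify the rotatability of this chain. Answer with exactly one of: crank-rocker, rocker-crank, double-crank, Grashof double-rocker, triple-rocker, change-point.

lengths: ground=4, input=13, coupler=5, output=12
sorted: s=4 (shortest), l=13 (longest), p+q=17
s + l = 17 vs p + q = 17
s + l = p + q → change-point (collinear configuration reachable)

change-point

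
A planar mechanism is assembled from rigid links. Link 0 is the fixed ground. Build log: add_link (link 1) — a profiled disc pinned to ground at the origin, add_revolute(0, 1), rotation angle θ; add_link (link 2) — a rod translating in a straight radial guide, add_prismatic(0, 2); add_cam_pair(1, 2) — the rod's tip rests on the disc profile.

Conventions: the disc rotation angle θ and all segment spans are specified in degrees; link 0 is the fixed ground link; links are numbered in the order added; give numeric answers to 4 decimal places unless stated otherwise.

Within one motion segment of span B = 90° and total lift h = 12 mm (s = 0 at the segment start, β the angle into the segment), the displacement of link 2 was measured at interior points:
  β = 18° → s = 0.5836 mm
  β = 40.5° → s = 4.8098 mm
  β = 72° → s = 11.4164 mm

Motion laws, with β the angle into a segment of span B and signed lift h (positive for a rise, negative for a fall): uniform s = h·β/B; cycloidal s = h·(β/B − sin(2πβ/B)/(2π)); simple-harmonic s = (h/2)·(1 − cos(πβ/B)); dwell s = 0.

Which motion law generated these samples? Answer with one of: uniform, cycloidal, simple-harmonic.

candidates at β/B = r: uniform s = h·r (linear in β); cycloidal s = h·(r − sin(2πr)/(2π)); simple-harmonic s = (h/2)(1 − cos(πr))
β=18°: printed 0.5836 | uniform 2.4000, cycloidal 0.5836, simple-harmonic 1.1459
β=40.5°: printed 4.8098 | uniform 5.4000, cycloidal 4.8098, simple-harmonic 5.0614
β=72°: printed 11.4164 | uniform 9.6000, cycloidal 11.4164, simple-harmonic 10.8541
only one law matches every sample → cycloidal

cycloidal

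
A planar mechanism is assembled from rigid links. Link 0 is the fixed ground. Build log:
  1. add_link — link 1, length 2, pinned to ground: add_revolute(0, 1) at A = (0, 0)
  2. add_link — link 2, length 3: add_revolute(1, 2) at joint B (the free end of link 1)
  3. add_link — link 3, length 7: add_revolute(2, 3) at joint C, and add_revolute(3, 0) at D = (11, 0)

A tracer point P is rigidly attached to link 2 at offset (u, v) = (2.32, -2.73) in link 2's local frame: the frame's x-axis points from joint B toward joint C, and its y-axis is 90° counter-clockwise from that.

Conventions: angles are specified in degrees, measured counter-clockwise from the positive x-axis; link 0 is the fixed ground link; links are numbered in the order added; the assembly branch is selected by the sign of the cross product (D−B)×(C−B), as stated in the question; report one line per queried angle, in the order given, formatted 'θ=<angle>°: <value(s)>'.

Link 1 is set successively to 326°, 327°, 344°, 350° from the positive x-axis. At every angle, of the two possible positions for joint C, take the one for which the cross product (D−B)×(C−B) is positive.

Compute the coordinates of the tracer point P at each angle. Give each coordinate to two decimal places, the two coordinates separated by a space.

A=(0,0), D=(11.00,0)
θ=326°: B = A + 2.00·(cos326°, sin326°) = (1.6581, -1.1184)
θ=326°: |BD| = 9.4086
θ=326°: circle(B,3.00) ∩ circle(D,7.00): a=2.5786, h=1.5332
θ=326°:   candidates: C₊=(4.0361,0.7105) cross=14.426; C₋=(4.4007,-2.3342) cross=-14.426
θ=326°:   branch + wants cross > 0 → take C=(4.0361,0.7105) (cross=14.426)
θ=326°: ex = (C−B)/|BC| = (0.7927,0.6096); ey = (-0.6096,0.7927)
θ=326°: P = B + 2.32·ex + -2.73·ey = (5.1614,-1.8681)
θ=327°: B = A + 2.00·(cos327°, sin327°) = (1.6773, -1.0893)
θ=327°: |BD| = 9.3861
θ=327°: circle(B,3.00) ∩ circle(D,7.00): a=2.5622, h=1.5604
θ=327°:   candidates: C₊=(4.0412,0.7580) cross=14.647; C₋=(4.4033,-2.3418) cross=-14.647
θ=327°:   branch + wants cross > 0 → take C=(4.0412,0.7580) (cross=14.647)
θ=327°: ex = (C−B)/|BC| = (0.7879,0.6158); ey = (-0.6158,0.7879)
θ=327°: P = B + 2.32·ex + -2.73·ey = (5.1864,-1.8118)
θ=344°: B = A + 2.00·(cos344°, sin344°) = (1.9225, -0.5513)
θ=344°: |BD| = 9.0942
θ=344°: circle(B,3.00) ∩ circle(D,7.00): a=2.3479, h=1.8675
θ=344°:   candidates: C₊=(4.1529,1.4551) cross=16.983; C₋=(4.3793,-2.2730) cross=-16.983
θ=344°:   branch + wants cross > 0 → take C=(4.1529,1.4551) (cross=16.983)
θ=344°: ex = (C−B)/|BC| = (0.7435,0.6688); ey = (-0.6688,0.7435)
θ=344°: P = B + 2.32·ex + -2.73·ey = (5.4731,-1.0293)
θ=350°: B = A + 2.00·(cos350°, sin350°) = (1.9696, -0.3473)
θ=350°: |BD| = 9.0371
θ=350°: circle(B,3.00) ∩ circle(D,7.00): a=2.3054, h=1.9196
θ=350°:   candidates: C₊=(4.1996,1.6595) cross=17.348; C₋=(4.3471,-2.1769) cross=-17.348
θ=350°:   branch + wants cross > 0 → take C=(4.1996,1.6595) (cross=17.348)
θ=350°: ex = (C−B)/|BC| = (0.7433,0.6689); ey = (-0.6689,0.7433)
θ=350°: P = B + 2.32·ex + -2.73·ey = (5.5203,-0.8246)

θ=326°: 5.16 -1.87
θ=327°: 5.19 -1.81
θ=344°: 5.47 -1.03
θ=350°: 5.52 -0.82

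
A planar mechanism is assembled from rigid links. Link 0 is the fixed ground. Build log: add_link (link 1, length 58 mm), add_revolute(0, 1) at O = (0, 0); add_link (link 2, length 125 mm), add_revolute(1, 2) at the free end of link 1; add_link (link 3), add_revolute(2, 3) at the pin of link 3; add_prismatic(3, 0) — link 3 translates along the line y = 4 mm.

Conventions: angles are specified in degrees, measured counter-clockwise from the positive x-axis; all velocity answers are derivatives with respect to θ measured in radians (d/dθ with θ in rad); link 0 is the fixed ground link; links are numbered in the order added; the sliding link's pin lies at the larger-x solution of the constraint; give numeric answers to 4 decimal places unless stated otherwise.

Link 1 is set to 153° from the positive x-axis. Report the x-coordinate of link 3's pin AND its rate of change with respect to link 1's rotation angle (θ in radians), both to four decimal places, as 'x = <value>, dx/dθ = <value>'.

geometry: r = 58 mm, L = 125 mm, e = 4 mm
crank pin P = (r cos θ, r sin θ) = (-51.678378, 26.331449)
h = r sin θ − e = 26.331449 − 4 = 22.331449
x = r cos θ + √(L² − h²) = -51.678378 + 122.989050 = 71.310671
dx/dθ = −r sin θ − h·r cos θ/√(L² − h²) (θ in radians; h = 22.331449) = -16.948068

x = 71.3107, dx/dθ = -16.9481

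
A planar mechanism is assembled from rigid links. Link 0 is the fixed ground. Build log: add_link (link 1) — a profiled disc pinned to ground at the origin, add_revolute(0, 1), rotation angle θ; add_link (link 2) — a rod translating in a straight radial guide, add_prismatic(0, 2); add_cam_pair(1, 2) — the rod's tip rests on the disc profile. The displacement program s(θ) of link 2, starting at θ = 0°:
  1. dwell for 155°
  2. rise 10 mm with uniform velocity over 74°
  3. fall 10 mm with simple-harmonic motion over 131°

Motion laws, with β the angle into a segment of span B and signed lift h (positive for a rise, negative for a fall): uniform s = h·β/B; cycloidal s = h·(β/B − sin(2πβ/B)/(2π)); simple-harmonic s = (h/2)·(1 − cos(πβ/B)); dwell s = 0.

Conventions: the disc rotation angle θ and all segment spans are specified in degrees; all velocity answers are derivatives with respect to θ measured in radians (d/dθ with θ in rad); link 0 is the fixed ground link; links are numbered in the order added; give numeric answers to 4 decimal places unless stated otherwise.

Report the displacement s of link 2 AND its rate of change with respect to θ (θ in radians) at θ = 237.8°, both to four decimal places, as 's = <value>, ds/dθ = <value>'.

seg 1 [0°–155°] dwell: s stays 0.0000
seg 2 [155°–229°] uniform, h=10: full span → s += 10 → s = 10.0000
seg 3 [229°–360°] simple-harmonic, h=-10: θ=237.8° here. β=8.8, B=131. -10/2·(1 − cos(π·0.0672)) = -0.1109 → s = 9.8891
velocity in seg [229°–360°] (simple-harmonic), θ in radians: β = 8.8° = 0.1536 rad, B = 131° = 2.2864 rad; ds/dθ = (πh/(2B)) sin(πβ/B) = (π·(-10)/(2·2.2864)) sin(π·0.0672) = -1.439143 mm/rad

s = 9.8891, ds/dθ = -1.4391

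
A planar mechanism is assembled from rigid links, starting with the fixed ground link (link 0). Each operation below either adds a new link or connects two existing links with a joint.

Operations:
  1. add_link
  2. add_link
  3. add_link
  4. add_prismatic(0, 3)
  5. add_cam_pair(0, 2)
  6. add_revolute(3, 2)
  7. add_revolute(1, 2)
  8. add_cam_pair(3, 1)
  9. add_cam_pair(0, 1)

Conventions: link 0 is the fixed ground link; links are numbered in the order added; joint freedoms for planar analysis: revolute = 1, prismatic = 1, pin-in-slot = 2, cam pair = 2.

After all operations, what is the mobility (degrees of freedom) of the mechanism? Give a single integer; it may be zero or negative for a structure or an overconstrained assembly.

link 0 = ground. State L|J1|J2 = 1|0|0
+link1  2|0|0
+link2  3|0|0
+link3  4|0|0
P(0,3) f=1→J1  4|1|0
C(0,2) f=2→J2  4|1|1
R(3,2) f=1→J1  4|2|1
R(1,2) f=1→J1  4|3|1
C(3,1) f=2→J2  4|3|2
C(0,1) f=2→J2  4|3|3
M = 3(4−1)−2·3−3 = 9−6−3 = 0

M = 0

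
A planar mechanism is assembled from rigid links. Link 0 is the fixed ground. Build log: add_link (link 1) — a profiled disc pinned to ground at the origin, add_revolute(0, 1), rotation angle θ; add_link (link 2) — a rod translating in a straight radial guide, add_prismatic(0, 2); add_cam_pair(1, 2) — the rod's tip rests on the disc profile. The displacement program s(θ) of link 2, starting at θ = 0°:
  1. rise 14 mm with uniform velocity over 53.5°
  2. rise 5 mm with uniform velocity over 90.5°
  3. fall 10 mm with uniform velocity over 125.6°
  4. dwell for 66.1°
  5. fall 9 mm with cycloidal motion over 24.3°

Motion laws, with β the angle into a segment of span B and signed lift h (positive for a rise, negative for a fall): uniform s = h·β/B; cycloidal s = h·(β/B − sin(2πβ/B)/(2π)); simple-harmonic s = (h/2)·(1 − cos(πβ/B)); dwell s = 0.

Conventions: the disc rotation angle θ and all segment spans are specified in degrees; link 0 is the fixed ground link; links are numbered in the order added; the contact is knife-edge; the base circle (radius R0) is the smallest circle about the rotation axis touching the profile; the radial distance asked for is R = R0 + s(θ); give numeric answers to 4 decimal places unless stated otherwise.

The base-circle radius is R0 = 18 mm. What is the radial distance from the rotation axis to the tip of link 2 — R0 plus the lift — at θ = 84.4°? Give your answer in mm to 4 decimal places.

seg 1 [0°–53.5°] uniform, h=14: full span → s += 14 → s = 14.0000
seg 2 [53.5°–144°] uniform, h=5: θ=84.4° here. β=30.9, B=90.5. 5·30.9/90.5 = 1.7072 → s = 15.7072
R = R0 + s = 18 + 15.7072 = 33.7072

33.7072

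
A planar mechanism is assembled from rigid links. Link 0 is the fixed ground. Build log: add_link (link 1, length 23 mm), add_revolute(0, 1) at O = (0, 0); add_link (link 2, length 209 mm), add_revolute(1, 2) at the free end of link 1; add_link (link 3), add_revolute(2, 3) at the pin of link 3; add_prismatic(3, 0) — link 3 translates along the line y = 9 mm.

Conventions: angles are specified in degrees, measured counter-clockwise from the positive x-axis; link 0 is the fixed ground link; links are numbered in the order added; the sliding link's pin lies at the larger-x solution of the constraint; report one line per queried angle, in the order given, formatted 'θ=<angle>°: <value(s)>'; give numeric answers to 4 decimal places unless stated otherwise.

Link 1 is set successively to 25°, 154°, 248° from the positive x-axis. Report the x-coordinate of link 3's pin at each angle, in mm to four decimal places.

geometry: r = 23 mm, L = 209 mm, e = 9 mm
θ=25°: crank pin P = (r cos θ, r sin θ) = (20.845079, 9.720220)
θ=25°: h = r sin θ − e = 9.720220 − 9 = 0.720220
θ=25°: x = r cos θ + √(L² − h²) = 20.845079 + 208.998759 = 229.843838
θ=154°: crank pin P = (r cos θ, r sin θ) = (-20.672263, 10.082536)
θ=154°: h = r sin θ − e = 10.082536 − 9 = 1.082536
θ=154°: x = r cos θ + √(L² − h²) = -20.672263 + 208.997196 = 188.324933
θ=248°: crank pin P = (r cos θ, r sin θ) = (-8.615952, -21.325229)
θ=248°: h = r sin θ − e = -21.325229 − 9 = -30.325229
θ=248°: x = r cos θ + √(L² − h²) = -8.615952 + 206.788250 = 198.172299

θ=25°: 229.8438
θ=154°: 188.3249
θ=248°: 198.1723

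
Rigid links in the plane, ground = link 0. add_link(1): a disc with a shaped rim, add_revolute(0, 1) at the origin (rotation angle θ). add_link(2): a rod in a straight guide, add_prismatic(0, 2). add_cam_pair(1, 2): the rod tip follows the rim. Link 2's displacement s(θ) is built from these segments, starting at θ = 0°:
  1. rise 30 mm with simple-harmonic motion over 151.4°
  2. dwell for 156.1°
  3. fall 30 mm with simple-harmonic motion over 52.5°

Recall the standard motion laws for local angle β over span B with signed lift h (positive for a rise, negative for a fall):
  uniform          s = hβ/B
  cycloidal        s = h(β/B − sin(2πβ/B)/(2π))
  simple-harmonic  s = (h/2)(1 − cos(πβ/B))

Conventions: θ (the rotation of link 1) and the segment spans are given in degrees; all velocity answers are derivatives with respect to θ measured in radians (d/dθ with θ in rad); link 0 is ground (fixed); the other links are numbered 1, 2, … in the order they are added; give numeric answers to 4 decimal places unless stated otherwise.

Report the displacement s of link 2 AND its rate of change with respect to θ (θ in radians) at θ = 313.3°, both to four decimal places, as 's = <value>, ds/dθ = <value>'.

segment 1 (0° to 151.4°, simple-harmonic, h = 30) is passed completely: s = 0.0000 + (30) = 30.0000
segment 2 (151.4° to 307.5°, dwell): s unchanged at 30.0000
θ = 313.3° falls in segment 3 (307.5° to 360°, simple-harmonic, h = -30): β = 313.3 − 307.5 = 5.8°, B = 52.5°; Δs = -30/2·(1 − cos(π·0.1105)) = -0.8944; s = 30.0000 − 0.8944 = 29.1056
velocity in seg [307.5°–360°] (simple-harmonic), θ in radians: β = 5.8° = 0.1012 rad, B = 52.5° = 0.9163 rad; ds/dθ = (πh/(2B)) sin(πβ/B) = (π·(-30)/(2·0.9163)) sin(π·0.1105) = -17.493176 mm/rad

s = 29.1056, ds/dθ = -17.4932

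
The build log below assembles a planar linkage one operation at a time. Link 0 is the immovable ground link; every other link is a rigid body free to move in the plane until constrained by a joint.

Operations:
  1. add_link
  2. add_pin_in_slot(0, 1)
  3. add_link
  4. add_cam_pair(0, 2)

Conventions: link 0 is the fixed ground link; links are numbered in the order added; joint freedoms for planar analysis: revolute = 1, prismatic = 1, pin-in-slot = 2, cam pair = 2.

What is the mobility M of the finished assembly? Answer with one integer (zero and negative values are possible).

ground; <1,0,0>
#1 <2,0,0>
PS:0↔1 J2 <2,0,1>
#2 <3,0,1>
C:0↔2 J2 <3,0,2>
3×2 − 2×0 − 1×2 = 4

M = 4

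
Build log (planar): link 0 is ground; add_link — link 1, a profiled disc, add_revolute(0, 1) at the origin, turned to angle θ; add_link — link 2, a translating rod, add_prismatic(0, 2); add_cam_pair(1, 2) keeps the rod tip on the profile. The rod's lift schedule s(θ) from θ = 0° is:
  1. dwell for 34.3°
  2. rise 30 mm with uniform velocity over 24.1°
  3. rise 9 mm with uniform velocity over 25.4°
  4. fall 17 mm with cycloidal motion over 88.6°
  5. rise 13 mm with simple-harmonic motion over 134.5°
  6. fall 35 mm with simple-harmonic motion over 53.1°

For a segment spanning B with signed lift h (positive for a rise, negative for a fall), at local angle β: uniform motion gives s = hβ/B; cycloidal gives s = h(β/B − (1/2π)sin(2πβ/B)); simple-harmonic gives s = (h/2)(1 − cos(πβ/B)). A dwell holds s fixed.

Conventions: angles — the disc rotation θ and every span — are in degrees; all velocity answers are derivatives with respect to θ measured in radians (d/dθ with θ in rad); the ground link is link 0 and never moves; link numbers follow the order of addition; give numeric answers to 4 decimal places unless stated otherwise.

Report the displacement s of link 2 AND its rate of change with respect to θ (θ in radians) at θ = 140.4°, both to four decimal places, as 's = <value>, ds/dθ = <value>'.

seg 1 [0°–34.3°] dwell: s stays 0.0000
seg 2 [34.3°–58.4°] uniform, h=30: full span → s += 30 → s = 30.0000
seg 3 [58.4°–83.8°] uniform, h=9: full span → s += 9 → s = 39.0000
seg 4 [83.8°–172.4°] cycloidal, h=-17: θ=140.4° here. β=56.6, B=88.6. -17·(0.6388 − sin(2π·0.6388)/(2π)) = -12.9320 → s = 26.0680
velocity in seg [83.8°–172.4°] (cycloidal), θ in radians: β = 56.6° = 0.9879 rad, B = 88.6° = 1.5464 rad; ds/dθ = (h/B)(1 − cos(2πβ/B)) = ((-17)/1.5464)(1 − cos(2π·0.6388)) = -18.063380 mm/rad

s = 26.0680, ds/dθ = -18.0634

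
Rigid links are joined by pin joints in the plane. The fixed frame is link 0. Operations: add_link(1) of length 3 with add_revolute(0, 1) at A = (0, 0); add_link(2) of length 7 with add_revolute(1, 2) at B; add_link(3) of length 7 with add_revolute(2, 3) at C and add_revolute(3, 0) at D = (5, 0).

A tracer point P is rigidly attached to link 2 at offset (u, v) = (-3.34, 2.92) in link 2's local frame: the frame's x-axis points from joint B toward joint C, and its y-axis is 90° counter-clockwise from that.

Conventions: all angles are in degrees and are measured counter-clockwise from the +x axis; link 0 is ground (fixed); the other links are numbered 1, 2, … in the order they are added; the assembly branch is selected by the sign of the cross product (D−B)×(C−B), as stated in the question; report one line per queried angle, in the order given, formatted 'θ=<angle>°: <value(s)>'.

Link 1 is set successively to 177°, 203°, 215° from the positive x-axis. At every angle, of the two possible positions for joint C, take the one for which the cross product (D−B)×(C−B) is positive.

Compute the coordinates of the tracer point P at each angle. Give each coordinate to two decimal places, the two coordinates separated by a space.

A=(0,0), D=(5.00,0)
θ=177°: B = A + 3.00·(cos177°, sin177°) = (-2.9959, 0.1570)
θ=177°: |BD| = 7.9974
θ=177°: circle(B,7.00) ∩ circle(D,7.00): a=3.9987, h=5.7455
θ=177°:   candidates: C₊=(1.1149,5.8229) cross=45.949; C₋=(0.8893,-5.6658) cross=-45.949
θ=177°:   branch + wants cross > 0 → take C=(1.1149,5.8229) (cross=45.949)
θ=177°: ex = (C−B)/|BC| = (0.5872,0.8094); ey = (-0.8094,0.5872)
θ=177°: P = B + -3.34·ex + 2.92·ey = (-7.3208,-0.8316)
θ=203°: B = A + 3.00·(cos203°, sin203°) = (-2.7615, -1.1722)
θ=203°: |BD| = 7.8495
θ=203°: circle(B,7.00) ∩ circle(D,7.00): a=3.9248, h=5.7962
θ=203°:   candidates: C₊=(0.2537,5.1451) cross=45.498; C₋=(1.9848,-6.3173) cross=-45.498
θ=203°:   branch + wants cross > 0 → take C=(0.2537,5.1451) (cross=45.498)
θ=203°: ex = (C−B)/|BC| = (0.4307,0.9025); ey = (-0.9025,0.4307)
θ=203°: P = B + -3.34·ex + 2.92·ey = (-6.8354,-2.9287)
θ=215°: B = A + 3.00·(cos215°, sin215°) = (-2.4575, -1.7207)
θ=215°: |BD| = 7.6534
θ=215°: circle(B,7.00) ∩ circle(D,7.00): a=3.8267, h=5.8614
θ=215°:   candidates: C₊=(-0.0466,4.8510) cross=44.860; C₋=(2.5891,-6.5717) cross=-44.860
θ=215°:   branch + wants cross > 0 → take C=(-0.0466,4.8510) (cross=44.860)
θ=215°: ex = (C−B)/|BC| = (0.3444,0.9388); ey = (-0.9388,0.3444)
θ=215°: P = B + -3.34·ex + 2.92·ey = (-6.3491,-3.8507)

θ=177°: -7.32 -0.83
θ=203°: -6.84 -2.93
θ=215°: -6.35 -3.85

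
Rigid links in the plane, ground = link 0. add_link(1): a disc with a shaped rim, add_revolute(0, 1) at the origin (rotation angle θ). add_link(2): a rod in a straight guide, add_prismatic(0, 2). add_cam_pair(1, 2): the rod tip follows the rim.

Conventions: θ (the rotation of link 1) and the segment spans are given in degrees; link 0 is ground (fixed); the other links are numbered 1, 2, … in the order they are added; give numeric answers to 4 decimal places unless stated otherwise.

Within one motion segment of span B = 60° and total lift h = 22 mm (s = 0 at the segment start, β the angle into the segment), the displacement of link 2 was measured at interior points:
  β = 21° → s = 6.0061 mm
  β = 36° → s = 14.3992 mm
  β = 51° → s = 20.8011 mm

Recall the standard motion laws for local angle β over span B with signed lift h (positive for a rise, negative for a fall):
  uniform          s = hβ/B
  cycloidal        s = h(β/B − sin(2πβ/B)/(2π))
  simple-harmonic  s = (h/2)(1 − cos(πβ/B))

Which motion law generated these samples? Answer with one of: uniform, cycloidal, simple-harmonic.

candidates at β/B = r: uniform s = h·r (linear in β); cycloidal s = h·(r − sin(2πr)/(2π)); simple-harmonic s = (h/2)(1 − cos(πr))
β=21°: printed 6.0061 | uniform 7.7000, cycloidal 4.8673, simple-harmonic 6.0061
β=36°: printed 14.3992 | uniform 13.2000, cycloidal 15.2581, simple-harmonic 14.3992
β=51°: printed 20.8011 | uniform 18.7000, cycloidal 21.5327, simple-harmonic 20.8011
only one law matches every sample → simple-harmonic

simple-harmonic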